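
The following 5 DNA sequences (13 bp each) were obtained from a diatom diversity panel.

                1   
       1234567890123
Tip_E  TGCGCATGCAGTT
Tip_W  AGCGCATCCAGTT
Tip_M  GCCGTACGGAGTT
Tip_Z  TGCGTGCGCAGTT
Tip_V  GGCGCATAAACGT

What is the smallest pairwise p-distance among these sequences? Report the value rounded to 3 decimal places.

Pairwise Hamming distances:
  Tip_E vs Tip_W: 2
  Tip_E vs Tip_M: 5
  Tip_E vs Tip_Z: 3
  Tip_E vs Tip_V: 5
  Tip_W vs Tip_M: 6
  Tip_W vs Tip_Z: 5
  Tip_W vs Tip_V: 5
  Tip_M vs Tip_Z: 4
  Tip_M vs Tip_V: 7
  Tip_Z vs Tip_V: 8
The smallest is 2 mismatches, between Tip_E and Tip_W; p = 2/13 = 0.154.

0.154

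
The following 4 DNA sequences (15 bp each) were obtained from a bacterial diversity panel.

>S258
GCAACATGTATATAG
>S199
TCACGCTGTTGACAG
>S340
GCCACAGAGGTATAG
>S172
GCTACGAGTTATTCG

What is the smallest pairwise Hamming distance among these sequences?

Pairwise Hamming distances:
  S258 vs S199: 7
  S258 vs S340: 5
  S258 vs S172: 7
  S199 vs S340: 11
  S199 vs S172: 10
  S340 vs S172: 9
The smallest is 5, between S258 and S340.

5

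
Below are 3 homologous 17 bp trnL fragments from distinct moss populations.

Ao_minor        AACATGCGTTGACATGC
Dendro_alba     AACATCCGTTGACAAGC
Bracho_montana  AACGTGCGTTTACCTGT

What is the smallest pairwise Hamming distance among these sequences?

Pairwise Hamming distances:
  Ao_minor vs Dendro_alba: 2
  Ao_minor vs Bracho_montana: 4
  Dendro_alba vs Bracho_montana: 6
The smallest is 2, between Ao_minor and Dendro_alba.

2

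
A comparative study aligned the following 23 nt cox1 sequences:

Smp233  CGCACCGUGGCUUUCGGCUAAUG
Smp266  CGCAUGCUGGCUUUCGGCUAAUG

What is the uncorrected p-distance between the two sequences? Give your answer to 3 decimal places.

Differing sites — 5:C/U; 6:C/G; 7:G/C.
There are 3 differences over 23 sites, so p = 3/23 = 0.130.

0.130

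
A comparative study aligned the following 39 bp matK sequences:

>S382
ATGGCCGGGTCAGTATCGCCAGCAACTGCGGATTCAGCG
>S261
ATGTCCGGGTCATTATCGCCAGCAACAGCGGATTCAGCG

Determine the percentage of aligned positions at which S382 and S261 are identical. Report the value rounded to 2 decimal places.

Differing sites — 4:G/T; 13:G/T; 27:T/A.
36 of the 39 sites match, so the percent identity is 36/39 × 100 = 92.31%.

92.31%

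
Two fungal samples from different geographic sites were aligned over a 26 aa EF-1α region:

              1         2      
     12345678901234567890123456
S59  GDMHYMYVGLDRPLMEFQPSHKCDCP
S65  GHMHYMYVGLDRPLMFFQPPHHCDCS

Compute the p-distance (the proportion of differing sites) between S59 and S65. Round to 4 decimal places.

Differing sites — 2:D/H; 16:E/F; 20:S/P; 22:K/H; 26:P/S.
There are 5 differences over 26 sites, so p = 5/26 = 0.1923.

0.1923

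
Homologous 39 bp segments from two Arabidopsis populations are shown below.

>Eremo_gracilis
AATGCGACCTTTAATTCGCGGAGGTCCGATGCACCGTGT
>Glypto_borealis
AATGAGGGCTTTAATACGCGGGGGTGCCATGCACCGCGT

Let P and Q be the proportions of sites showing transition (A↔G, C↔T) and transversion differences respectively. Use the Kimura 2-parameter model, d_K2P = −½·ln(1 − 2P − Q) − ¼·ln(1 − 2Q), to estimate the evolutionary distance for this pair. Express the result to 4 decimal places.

0.2397

Mismatches occur at site 5 (C↔A, transversion), site 7 (A↔G, transition), site 8 (C↔G, transversion), site 16 (T↔A, transversion), site 22 (A↔G, transition), site 26 (C↔G, transversion), site 28 (G↔C, transversion), site 37 (T↔C, transition).
Of the 8 differences, 3 transitions and 5 transversions over 39 sites: P = 3/39 = 0.076923, Q = 5/39 = 0.128205.
d = −0.5·ln(0.717949) − 0.25·ln(0.743590) = −0.5·(-0.331357) − 0.25·(-0.296265) = 0.2397.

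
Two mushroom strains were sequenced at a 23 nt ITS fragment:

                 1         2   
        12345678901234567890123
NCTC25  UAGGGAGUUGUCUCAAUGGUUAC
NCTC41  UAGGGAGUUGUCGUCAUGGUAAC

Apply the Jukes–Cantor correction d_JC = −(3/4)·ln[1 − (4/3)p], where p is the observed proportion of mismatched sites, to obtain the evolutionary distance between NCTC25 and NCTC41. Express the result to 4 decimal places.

Differing sites — 13:U/G; 14:C/U; 15:A/C; 21:U/A.
p = 4/23 = 0.173913.
d = −0.75 · ln(1 − (4/3)·0.173913) = −0.75 · ln(0.768116) = −0.75 · (-0.263815) = 0.1979.

0.1979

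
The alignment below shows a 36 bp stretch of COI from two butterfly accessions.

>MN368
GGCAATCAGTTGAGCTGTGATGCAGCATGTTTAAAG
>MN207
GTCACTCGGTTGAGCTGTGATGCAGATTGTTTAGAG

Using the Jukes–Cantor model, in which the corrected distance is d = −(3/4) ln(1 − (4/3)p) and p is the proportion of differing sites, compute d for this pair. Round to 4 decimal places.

The sequences differ at positions 2 (G/T), 5 (A/C), 8 (A/G), 26 (C/A), 27 (A/T), 34 (A/G).
p = 6/36 = 0.166667.
d = −0.75 · ln(1 − (4/3)·0.166667) = −0.75 · ln(0.777777) = −0.75 · (-0.251315) = 0.1885.

0.1885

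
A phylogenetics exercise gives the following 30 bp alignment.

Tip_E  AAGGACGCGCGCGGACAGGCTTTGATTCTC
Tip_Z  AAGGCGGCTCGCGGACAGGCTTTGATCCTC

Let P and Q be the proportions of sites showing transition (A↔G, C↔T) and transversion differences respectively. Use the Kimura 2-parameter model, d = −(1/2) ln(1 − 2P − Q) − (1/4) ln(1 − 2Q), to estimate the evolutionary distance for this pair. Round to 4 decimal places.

The sequences differ at positions 5 (A/C, transversion), 6 (C/G, transversion), 9 (G/T, transversion), 27 (T/C, transition).
Of the 4 differences, 1 transition and 3 transversions over 30 sites: P = 1/30 = 0.033333, Q = 3/30 = 0.100000.
d = −0.5·ln(0.833334) − 0.25·ln(0.800000) = −0.5·(-0.182321) − 0.25·(-0.223144) = 0.1469.

0.1469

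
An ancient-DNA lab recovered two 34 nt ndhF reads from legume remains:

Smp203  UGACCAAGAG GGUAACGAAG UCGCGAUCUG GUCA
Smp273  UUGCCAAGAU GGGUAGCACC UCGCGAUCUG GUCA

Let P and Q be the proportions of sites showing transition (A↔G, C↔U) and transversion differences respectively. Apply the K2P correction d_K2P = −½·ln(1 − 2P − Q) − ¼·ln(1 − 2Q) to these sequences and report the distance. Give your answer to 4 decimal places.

The sequences differ at positions 2 (G/U, transversion), 3 (A/G, transition), 10 (G/U, transversion), 13 (U/G, transversion), 14 (A/U, transversion), 16 (C/G, transversion), 17 (G/C, transversion), 19 (A/C, transversion), 20 (G/C, transversion).
Of the 9 differences, 1 transition and 8 transversions over 34 sites: P = 1/34 = 0.029412, Q = 8/34 = 0.235294.
d = −0.5·ln(0.705882) − 0.25·ln(0.529412) = −0.5·(-0.348307) − 0.25·(-0.635988) = 0.3332.

0.3332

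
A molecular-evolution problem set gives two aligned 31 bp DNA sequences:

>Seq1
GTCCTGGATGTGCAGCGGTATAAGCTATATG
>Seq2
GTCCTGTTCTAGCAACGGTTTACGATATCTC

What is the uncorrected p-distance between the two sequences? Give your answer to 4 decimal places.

0.3548

Mismatches occur at site 7 (G↔T), site 8 (A↔T), site 9 (T↔C), site 10 (G↔T), site 11 (T↔A), site 15 (G↔A), site 20 (A↔T), site 23 (A↔C), site 25 (C↔A), site 29 (A↔C), site 31 (G↔C).
There are 11 differences over 31 sites, so p = 11/31 = 0.3548.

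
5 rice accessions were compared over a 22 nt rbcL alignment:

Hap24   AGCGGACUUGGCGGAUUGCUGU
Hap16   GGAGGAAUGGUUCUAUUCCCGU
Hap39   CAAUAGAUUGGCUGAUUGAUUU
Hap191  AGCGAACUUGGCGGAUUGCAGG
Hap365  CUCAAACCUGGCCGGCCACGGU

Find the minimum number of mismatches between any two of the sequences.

Pairwise Hamming distances:
  Hap24 vs Hap16: 10
  Hap24 vs Hap39: 10
  Hap24 vs Hap191: 3
  Hap24 vs Hap365: 11
  Hap16 vs Hap39: 14
  Hap16 vs Hap191: 12
  Hap16 vs Hap365: 16
  Hap39 vs Hap191: 11
  Hap39 vs Hap365: 14
  Hap191 vs Hap365: 11
The smallest is 3, between Hap24 and Hap191.

3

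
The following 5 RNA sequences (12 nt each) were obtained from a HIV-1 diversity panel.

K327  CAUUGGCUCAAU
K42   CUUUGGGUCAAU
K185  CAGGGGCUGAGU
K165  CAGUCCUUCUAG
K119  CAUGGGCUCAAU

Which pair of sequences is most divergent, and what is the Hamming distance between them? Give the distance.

8

Pairwise Hamming distances:
  K327 vs K42: 2
  K327 vs K185: 4
  K327 vs K165: 6
  K327 vs K119: 1
  K42 vs K185: 6
  K42 vs K165: 7
  K42 vs K119: 3
  K185 vs K165: 8
  K185 vs K119: 3
  K165 vs K119: 7
The largest is 8, between K185 and K165.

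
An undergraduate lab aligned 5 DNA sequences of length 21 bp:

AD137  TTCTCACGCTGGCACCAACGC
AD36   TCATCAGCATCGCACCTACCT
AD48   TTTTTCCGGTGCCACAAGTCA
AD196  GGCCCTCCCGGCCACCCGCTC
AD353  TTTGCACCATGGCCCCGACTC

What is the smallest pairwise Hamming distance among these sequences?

7

Pairwise Hamming distances:
  AD137 vs AD36: 9
  AD137 vs AD48: 10
  AD137 vs AD196: 10
  AD137 vs AD353: 7
  AD36 vs AD48: 14
  AD36 vs AD196: 14
  AD36 vs AD353: 9
  AD48 vs AD196: 14
  AD48 vs AD353: 13
  AD196 vs AD353: 11
The smallest is 7, between AD137 and AD353.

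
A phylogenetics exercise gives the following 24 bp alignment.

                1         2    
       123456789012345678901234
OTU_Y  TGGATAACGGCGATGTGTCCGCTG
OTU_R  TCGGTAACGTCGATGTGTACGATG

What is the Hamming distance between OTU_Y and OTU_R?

Differing sites — 2:G/C; 4:A/G; 10:G/T; 19:C/A; 22:C/A.
That gives 5 mismatches out of 24 aligned sites, so the Hamming distance is 5.

5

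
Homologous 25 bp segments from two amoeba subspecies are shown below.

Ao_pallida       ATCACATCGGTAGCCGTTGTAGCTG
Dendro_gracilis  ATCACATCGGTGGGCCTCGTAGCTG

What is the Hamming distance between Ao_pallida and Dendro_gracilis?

4

Differing sites — 12:A/G; 14:C/G; 16:G/C; 18:T/C.
That gives 4 mismatches out of 25 aligned sites, so the Hamming distance is 4.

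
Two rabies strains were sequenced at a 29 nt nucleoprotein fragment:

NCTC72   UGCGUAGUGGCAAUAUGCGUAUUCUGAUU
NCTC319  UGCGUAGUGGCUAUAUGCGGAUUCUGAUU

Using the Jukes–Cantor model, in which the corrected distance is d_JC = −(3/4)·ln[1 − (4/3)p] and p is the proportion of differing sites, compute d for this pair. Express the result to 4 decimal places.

Differing sites — 12:A/U; 20:U/G.
p = 2/29 = 0.068966.
d = −0.75 · ln(1 − (4/3)·0.068966) = −0.75 · ln(0.908045) = −0.75 · (-0.096461) = 0.0723.

0.0723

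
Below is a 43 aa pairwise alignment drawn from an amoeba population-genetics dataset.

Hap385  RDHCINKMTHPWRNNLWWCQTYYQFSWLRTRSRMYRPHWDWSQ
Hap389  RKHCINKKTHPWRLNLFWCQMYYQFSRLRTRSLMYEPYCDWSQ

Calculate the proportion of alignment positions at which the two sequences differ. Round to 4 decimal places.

0.2326

Differing sites — 2:D/K; 8:M/K; 14:N/L; 17:W/F; 21:T/M; 27:W/R; 33:R/L; 36:R/E; 38:H/Y; 39:W/C.
There are 10 differences over 43 sites, so p = 10/43 = 0.2326.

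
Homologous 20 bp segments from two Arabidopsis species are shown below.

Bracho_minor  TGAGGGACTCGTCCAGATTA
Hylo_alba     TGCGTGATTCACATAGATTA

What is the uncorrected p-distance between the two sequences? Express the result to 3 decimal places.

The sequences differ at positions 3 (A/C), 5 (G/T), 8 (C/T), 11 (G/A), 12 (T/C), 13 (C/A), 14 (C/T).
There are 7 differences over 20 sites, so p = 7/20 = 0.350.

0.350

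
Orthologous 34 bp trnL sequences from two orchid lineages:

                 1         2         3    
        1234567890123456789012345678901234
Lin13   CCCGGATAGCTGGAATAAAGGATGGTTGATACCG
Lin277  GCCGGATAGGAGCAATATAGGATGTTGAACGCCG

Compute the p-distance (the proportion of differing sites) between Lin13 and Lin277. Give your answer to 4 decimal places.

Mismatches occur at site 1 (C/G), site 10 (C/G), site 11 (T/A), site 13 (G/C), site 18 (A/T), site 25 (G/T), site 27 (T/G), site 28 (G/A), site 30 (T/C), site 31 (A/G).
There are 10 differences over 34 sites, so p = 10/34 = 0.2941.

0.2941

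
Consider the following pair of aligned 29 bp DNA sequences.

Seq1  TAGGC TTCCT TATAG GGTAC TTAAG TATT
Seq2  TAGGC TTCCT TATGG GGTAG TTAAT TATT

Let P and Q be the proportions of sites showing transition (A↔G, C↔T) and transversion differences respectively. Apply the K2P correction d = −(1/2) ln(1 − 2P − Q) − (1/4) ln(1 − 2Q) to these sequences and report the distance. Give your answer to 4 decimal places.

0.1113

Mismatches occur at site 14 (A↔G, transition), site 20 (C↔G, transversion), site 25 (G↔T, transversion).
Of the 3 differences, 1 transition and 2 transversions over 29 sites: P = 1/29 = 0.034483, Q = 2/29 = 0.068966.
d = −0.5·ln(0.862068) − 0.25·ln(0.862068) = −0.5·(-0.148421) − 0.25·(-0.148421) = 0.1113.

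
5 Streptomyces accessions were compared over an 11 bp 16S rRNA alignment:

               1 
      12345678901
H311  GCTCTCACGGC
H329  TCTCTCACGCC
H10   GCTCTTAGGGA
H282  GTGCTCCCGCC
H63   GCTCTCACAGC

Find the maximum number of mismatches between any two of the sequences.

7

Pairwise Hamming distances:
  H311 vs H329: 2
  H311 vs H10: 3
  H311 vs H282: 4
  H311 vs H63: 1
  H329 vs H10: 5
  H329 vs H282: 4
  H329 vs H63: 3
  H10 vs H282: 7
  H10 vs H63: 4
  H282 vs H63: 5
The largest is 7, between H10 and H282.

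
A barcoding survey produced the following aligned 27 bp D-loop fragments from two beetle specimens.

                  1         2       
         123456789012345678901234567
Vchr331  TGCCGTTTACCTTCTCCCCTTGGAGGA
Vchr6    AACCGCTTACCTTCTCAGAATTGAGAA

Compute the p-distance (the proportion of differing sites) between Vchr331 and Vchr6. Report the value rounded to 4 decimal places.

Differing sites — 1:T/A; 2:G/A; 6:T/C; 17:C/A; 18:C/G; 19:C/A; 20:T/A; 22:G/T; 26:G/A.
There are 9 differences over 27 sites, so p = 9/27 = 0.3333.

0.3333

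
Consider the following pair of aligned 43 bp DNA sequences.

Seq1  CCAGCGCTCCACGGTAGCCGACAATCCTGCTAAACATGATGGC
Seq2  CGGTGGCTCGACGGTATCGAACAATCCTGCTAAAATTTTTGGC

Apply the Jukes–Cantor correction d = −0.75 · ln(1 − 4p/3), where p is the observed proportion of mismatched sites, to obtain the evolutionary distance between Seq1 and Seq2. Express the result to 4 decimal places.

0.3490

Differing sites — 2:C/G; 3:A/G; 4:G/T; 5:C/G; 10:C/G; 17:G/T; 19:C/G; 20:G/A; 35:C/A; 36:A/T; 38:G/T; 39:A/T.
p = 12/43 = 0.279070.
d = −0.75 · ln(1 − (4/3)·0.279070) = −0.75 · ln(0.627907) = −0.75 · (-0.465363) = 0.3490.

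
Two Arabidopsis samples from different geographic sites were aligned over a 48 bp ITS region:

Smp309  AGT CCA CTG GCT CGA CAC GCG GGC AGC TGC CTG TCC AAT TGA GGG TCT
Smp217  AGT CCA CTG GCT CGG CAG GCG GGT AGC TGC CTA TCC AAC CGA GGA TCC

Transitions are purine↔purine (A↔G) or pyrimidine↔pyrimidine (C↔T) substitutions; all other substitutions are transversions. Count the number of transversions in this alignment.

1

The sequences differ at positions 15 (A/G, transition), 18 (C/G, transversion), 24 (C/T, transition), 33 (G/A, transition), 39 (T/C, transition), 40 (T/C, transition), 45 (G/A, transition), 48 (T/C, transition).
Of the 8 differences, 7 transitions and 1 transversion, so the answer is 1.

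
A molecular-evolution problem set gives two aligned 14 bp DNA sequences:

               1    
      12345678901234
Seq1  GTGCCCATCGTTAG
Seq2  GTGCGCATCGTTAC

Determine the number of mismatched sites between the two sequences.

The sequences differ at positions 5 (C/G), 14 (G/C).
That gives 2 mismatches out of 14 aligned sites, so the Hamming distance is 2.

2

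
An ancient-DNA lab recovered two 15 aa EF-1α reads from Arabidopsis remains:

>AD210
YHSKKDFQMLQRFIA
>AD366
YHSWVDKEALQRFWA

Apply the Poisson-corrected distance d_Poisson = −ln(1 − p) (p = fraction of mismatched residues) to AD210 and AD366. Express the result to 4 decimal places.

0.5108

Mismatches occur at site 4 (K↔W), site 5 (K↔V), site 7 (F↔K), site 8 (Q↔E), site 9 (M↔A), site 14 (I↔W).
p = 6/15 = 0.400000.
d = −ln(1 − 0.400000) = −ln(0.600000) = 0.5108.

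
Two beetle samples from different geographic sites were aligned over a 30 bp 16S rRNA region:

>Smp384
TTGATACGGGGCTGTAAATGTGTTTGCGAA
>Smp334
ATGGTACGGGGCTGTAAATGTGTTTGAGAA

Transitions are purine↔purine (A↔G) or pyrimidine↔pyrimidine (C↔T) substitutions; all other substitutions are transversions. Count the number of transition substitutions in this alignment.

Differing sites — 1:T/A (Tv); 4:A/G (Ti); 27:C/A (Tv).
Of the 3 differences, 1 transition and 2 transversions, so the answer is 1.

1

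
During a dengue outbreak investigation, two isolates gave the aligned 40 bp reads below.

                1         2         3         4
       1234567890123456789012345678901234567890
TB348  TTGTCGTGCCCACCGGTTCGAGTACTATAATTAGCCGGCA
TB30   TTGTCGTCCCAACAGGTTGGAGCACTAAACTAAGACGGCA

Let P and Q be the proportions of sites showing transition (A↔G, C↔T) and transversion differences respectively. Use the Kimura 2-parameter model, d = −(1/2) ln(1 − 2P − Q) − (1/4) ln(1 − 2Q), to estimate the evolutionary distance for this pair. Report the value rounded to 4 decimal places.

0.2715

The sequences differ at positions 8 (G/C, transversion), 11 (C/A, transversion), 14 (C/A, transversion), 19 (C/G, transversion), 23 (T/C, transition), 28 (T/A, transversion), 30 (A/C, transversion), 32 (T/A, transversion), 35 (C/A, transversion).
Of the 9 differences, 1 transition and 8 transversions over 40 sites: P = 1/40 = 0.025000, Q = 8/40 = 0.200000.
d = −0.5·ln(0.750000) − 0.25·ln(0.600000) = −0.5·(-0.287682) − 0.25·(-0.510826) = 0.2715.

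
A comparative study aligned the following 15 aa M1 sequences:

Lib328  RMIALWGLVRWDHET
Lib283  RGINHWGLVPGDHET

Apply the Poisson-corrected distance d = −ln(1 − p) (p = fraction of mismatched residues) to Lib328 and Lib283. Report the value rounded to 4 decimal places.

0.4055

The sequences differ at positions 2 (M/G), 4 (A/N), 5 (L/H), 10 (R/P), 11 (W/G).
p = 5/15 = 0.333333.
d = −ln(1 − 0.333333) = −ln(0.666667) = 0.4055.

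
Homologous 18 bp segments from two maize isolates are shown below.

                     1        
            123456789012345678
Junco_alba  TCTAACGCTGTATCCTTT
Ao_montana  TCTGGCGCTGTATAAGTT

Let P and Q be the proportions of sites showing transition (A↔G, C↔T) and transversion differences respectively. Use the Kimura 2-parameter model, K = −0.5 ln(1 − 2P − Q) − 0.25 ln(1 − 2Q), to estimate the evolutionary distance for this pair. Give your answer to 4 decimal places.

The sequences differ at positions 4 (A/G, transition), 5 (A/G, transition), 14 (C/A, transversion), 15 (C/A, transversion), 16 (T/G, transversion).
Of the 5 differences, 2 transitions and 3 transversions over 18 sites: P = 2/18 = 0.111111, Q = 3/18 = 0.166667.
d = −0.5·ln(0.611111) − 0.25·ln(0.666666) = −0.5·(-0.492477) − 0.25·(-0.405466) = 0.3476.

0.3476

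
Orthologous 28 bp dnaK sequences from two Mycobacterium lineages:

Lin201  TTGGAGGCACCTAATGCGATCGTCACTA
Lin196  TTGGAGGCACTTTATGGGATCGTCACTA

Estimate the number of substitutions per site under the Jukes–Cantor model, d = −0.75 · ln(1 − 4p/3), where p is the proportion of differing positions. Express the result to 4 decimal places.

The sequences differ at positions 11 (C/T), 13 (A/T), 17 (C/G).
p = 3/28 = 0.107143.
d = −0.75 · ln(1 − (4/3)·0.107143) = −0.75 · ln(0.857143) = −0.75 · (-0.154151) = 0.1156.

0.1156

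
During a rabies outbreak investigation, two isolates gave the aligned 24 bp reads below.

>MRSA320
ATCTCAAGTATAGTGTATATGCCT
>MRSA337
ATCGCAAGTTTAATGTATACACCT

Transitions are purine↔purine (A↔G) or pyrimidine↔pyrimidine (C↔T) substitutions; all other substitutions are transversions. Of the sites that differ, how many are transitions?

3

Mismatches occur at site 4 (T/G, transversion), site 10 (A/T, transversion), site 13 (G/A, transition), site 20 (T/C, transition), site 21 (G/A, transition).
Of the 5 differences, 3 transitions and 2 transversions, so the answer is 3.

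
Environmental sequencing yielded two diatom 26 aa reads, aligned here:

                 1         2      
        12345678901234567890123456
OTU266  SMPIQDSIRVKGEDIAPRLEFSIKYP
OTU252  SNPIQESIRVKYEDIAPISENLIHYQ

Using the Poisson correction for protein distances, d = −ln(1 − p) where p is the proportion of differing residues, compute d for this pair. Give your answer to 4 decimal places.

0.4249

The sequences differ at positions 2 (M/N), 6 (D/E), 12 (G/Y), 18 (R/I), 19 (L/S), 21 (F/N), 22 (S/L), 24 (K/H), 26 (P/Q).
p = 9/26 = 0.346154.
d = −ln(1 − 0.346154) = −ln(0.653846) = 0.4249.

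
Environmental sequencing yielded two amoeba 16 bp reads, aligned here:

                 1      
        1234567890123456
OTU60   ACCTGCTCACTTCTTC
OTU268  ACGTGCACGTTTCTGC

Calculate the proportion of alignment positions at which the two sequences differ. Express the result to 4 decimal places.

0.3125

Differing sites — 3:C/G; 7:T/A; 9:A/G; 10:C/T; 15:T/G.
There are 5 differences over 16 sites, so p = 5/16 = 0.3125.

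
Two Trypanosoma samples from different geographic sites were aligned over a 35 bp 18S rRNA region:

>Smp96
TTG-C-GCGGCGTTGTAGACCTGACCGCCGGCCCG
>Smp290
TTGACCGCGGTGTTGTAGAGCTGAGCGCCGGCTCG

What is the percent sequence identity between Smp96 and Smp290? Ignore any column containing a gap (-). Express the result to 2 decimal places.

87.88%

Excluding the 2 gap columns leaves 33 comparable sites.
The sequences differ at positions 11 (C/T), 20 (C/G), 25 (C/G), 33 (C/T).
29 of the 33 comparable sites match, so the percent identity is 29/33 × 100 = 87.88%.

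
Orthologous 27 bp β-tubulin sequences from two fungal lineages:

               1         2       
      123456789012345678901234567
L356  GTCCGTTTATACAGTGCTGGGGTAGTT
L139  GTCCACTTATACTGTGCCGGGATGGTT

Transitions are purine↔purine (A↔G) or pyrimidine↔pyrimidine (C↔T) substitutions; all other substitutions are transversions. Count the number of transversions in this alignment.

Mismatches occur at site 5 (G/A, transition), site 6 (T/C, transition), site 13 (A/T, transversion), site 18 (T/C, transition), site 22 (G/A, transition), site 24 (A/G, transition).
Of the 6 differences, 5 transitions and 1 transversion, so the answer is 1.

1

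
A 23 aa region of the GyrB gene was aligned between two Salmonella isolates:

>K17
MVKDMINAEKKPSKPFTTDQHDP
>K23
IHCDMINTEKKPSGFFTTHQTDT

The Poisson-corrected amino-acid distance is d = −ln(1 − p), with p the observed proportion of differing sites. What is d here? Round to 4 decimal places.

Mismatches occur at site 1 (M→I), site 2 (V→H), site 3 (K→C), site 8 (A→T), site 14 (K→G), site 15 (P→F), site 19 (D→H), site 21 (H→T), site 23 (P→T).
p = 9/23 = 0.391304.
d = −ln(1 − 0.391304) = −ln(0.608696) = 0.4964.

0.4964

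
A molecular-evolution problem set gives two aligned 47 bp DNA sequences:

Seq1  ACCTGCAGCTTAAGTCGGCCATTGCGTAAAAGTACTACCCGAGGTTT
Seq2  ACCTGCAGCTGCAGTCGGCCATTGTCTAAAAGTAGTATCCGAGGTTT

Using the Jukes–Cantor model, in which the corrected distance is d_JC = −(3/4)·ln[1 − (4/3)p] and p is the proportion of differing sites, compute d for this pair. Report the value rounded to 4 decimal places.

Mismatches occur at site 11 (T↔G), site 12 (A↔C), site 25 (C↔T), site 26 (G↔C), site 35 (C↔G), site 38 (C↔T).
p = 6/47 = 0.127660.
d = −0.75 · ln(1 − (4/3)·0.127660) = −0.75 · ln(0.829787) = −0.75 · (-0.186586) = 0.1399.

0.1399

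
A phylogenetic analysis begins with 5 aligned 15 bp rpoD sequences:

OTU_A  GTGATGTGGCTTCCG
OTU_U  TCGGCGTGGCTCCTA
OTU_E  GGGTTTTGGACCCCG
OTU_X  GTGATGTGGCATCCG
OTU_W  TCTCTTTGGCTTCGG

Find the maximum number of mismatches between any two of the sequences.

9

Pairwise Hamming distances:
  OTU_A vs OTU_U: 7
  OTU_A vs OTU_E: 6
  OTU_A vs OTU_X: 1
  OTU_A vs OTU_W: 6
  OTU_U vs OTU_E: 9
  OTU_U vs OTU_X: 8
  OTU_U vs OTU_W: 7
  OTU_E vs OTU_X: 6
  OTU_E vs OTU_W: 8
  OTU_X vs OTU_W: 7
The largest is 9, between OTU_U and OTU_E.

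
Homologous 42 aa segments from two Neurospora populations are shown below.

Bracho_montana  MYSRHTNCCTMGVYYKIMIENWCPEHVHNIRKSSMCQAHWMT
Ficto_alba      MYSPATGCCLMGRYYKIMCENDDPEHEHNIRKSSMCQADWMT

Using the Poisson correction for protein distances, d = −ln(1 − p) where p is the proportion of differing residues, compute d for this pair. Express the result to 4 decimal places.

The sequences differ at positions 4 (R/P), 5 (H/A), 7 (N/G), 10 (T/L), 13 (V/R), 19 (I/C), 22 (W/D), 23 (C/D), 27 (V/E), 39 (H/D).
p = 10/42 = 0.238095.
d = −ln(1 − 0.238095) = −ln(0.761905) = 0.2719.

0.2719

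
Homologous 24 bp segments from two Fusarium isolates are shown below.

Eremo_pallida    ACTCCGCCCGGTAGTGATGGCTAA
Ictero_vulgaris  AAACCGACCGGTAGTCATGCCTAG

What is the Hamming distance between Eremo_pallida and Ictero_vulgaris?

6

The sequences differ at positions 2 (C/A), 3 (T/A), 7 (C/A), 16 (G/C), 20 (G/C), 24 (A/G).
That gives 6 mismatches out of 24 aligned sites, so the Hamming distance is 6.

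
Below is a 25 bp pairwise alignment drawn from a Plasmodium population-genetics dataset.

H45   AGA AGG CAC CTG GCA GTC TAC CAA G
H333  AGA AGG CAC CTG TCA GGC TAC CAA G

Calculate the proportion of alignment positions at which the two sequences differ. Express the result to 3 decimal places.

0.080

Mismatches occur at site 13 (G→T), site 17 (T→G).
There are 2 differences over 25 sites, so p = 2/25 = 0.080.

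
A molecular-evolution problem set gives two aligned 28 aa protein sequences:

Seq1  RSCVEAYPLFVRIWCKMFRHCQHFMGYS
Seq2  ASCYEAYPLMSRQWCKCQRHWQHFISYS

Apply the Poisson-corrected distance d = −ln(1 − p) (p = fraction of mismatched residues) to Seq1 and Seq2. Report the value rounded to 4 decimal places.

0.4418

Mismatches occur at site 1 (R↔A), site 4 (V↔Y), site 10 (F↔M), site 11 (V↔S), site 13 (I↔Q), site 17 (M↔C), site 18 (F↔Q), site 21 (C↔W), site 25 (M↔I), site 26 (G↔S).
p = 10/28 = 0.357143.
d = −ln(1 − 0.357143) = −ln(0.642857) = 0.4418.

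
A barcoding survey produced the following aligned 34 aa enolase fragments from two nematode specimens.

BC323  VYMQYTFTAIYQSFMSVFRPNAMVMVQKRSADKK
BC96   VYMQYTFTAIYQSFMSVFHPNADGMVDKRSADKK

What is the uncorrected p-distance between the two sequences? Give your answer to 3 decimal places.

Mismatches occur at site 19 (R→H), site 23 (M→D), site 24 (V→G), site 27 (Q→D).
There are 4 differences over 34 sites, so p = 4/34 = 0.118.

0.118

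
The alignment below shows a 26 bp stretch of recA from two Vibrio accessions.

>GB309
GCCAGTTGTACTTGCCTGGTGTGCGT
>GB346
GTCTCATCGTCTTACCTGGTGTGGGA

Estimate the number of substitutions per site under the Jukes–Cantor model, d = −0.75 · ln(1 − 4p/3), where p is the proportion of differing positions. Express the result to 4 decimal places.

0.5393

The sequences differ at positions 2 (C/T), 4 (A/T), 5 (G/C), 6 (T/A), 8 (G/C), 9 (T/G), 10 (A/T), 14 (G/A), 24 (C/G), 26 (T/A).
p = 10/26 = 0.384615.
d = −0.75 · ln(1 − (4/3)·0.384615) = −0.75 · ln(0.487180) = −0.75 · (-0.719122) = 0.5393.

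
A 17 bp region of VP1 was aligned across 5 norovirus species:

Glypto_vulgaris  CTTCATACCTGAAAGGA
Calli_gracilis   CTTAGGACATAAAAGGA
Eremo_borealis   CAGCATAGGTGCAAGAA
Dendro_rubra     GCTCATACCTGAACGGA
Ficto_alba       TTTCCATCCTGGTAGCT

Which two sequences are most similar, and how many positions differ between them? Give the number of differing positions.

Pairwise Hamming distances:
  Glypto_vulgaris vs Calli_gracilis: 5
  Glypto_vulgaris vs Eremo_borealis: 6
  Glypto_vulgaris vs Dendro_rubra: 3
  Glypto_vulgaris vs Ficto_alba: 8
  Calli_gracilis vs Eremo_borealis: 10
  Calli_gracilis vs Dendro_rubra: 8
  Calli_gracilis vs Ficto_alba: 11
  Eremo_borealis vs Dendro_rubra: 8
  Eremo_borealis vs Ficto_alba: 12
  Dendro_rubra vs Ficto_alba: 10
The smallest is 3, between Glypto_vulgaris and Dendro_rubra.

3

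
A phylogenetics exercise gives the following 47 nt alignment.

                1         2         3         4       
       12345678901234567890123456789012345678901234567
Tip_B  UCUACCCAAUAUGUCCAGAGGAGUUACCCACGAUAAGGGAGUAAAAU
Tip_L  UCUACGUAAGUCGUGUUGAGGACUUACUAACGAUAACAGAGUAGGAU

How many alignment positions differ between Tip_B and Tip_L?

15

The sequences differ at positions 6 (C/G), 7 (C/U), 10 (U/G), 11 (A/U), 12 (U/C), 15 (C/G), 16 (C/U), 17 (A/U), 23 (G/C), 28 (C/U), 29 (C/A), 37 (G/C), 38 (G/A), 44 (A/G), 45 (A/G).
That gives 15 mismatches out of 47 aligned sites, so the Hamming distance is 15.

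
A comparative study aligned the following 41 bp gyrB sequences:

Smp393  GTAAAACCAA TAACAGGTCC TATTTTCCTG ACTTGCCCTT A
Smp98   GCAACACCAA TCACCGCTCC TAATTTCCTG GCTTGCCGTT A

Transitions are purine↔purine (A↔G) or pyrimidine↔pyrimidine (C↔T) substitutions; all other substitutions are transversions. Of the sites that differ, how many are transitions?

2

The sequences differ at positions 2 (T/C, transition), 5 (A/C, transversion), 12 (A/C, transversion), 15 (A/C, transversion), 17 (G/C, transversion), 23 (T/A, transversion), 31 (A/G, transition), 38 (C/G, transversion).
Of the 8 differences, 2 transitions and 6 transversions, so the answer is 2.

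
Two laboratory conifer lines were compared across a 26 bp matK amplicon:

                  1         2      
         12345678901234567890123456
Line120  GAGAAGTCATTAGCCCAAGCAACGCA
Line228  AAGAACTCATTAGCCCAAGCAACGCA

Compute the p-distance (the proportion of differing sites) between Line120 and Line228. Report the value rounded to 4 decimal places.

Differing sites — 1:G/A; 6:G/C.
There are 2 differences over 26 sites, so p = 2/26 = 0.0769.

0.0769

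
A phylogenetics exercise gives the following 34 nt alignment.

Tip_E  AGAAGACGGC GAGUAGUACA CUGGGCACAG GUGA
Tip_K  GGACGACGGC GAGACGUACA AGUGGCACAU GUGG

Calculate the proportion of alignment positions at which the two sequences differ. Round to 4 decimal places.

Differing sites — 1:A/G; 4:A/C; 14:U/A; 15:A/C; 21:C/A; 22:U/G; 23:G/U; 30:G/U; 34:A/G.
There are 9 differences over 34 sites, so p = 9/34 = 0.2647.

0.2647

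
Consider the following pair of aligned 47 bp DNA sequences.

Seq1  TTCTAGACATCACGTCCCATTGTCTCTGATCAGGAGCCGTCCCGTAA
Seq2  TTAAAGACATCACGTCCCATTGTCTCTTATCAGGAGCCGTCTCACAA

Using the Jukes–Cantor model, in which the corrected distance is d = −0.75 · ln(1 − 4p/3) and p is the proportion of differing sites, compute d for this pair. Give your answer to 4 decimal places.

0.1399

The sequences differ at positions 3 (C/A), 4 (T/A), 28 (G/T), 42 (C/T), 44 (G/A), 45 (T/C).
p = 6/47 = 0.127660.
d = −0.75 · ln(1 − (4/3)·0.127660) = −0.75 · ln(0.829787) = −0.75 · (-0.186586) = 0.1399.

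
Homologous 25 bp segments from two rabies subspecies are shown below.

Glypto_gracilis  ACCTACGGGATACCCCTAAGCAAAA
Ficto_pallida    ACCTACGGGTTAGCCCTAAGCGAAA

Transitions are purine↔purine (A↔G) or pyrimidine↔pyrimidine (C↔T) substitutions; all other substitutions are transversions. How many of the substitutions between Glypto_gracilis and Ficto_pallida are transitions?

The sequences differ at positions 10 (A/T, transversion), 13 (C/G, transversion), 22 (A/G, transition).
Of the 3 differences, 1 transition and 2 transversions, so the answer is 1.

1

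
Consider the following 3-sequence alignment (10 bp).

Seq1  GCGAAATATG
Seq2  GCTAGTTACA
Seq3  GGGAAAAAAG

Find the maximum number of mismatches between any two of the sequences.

Pairwise Hamming distances:
  Seq1 vs Seq2: 5
  Seq1 vs Seq3: 3
  Seq2 vs Seq3: 7
The largest is 7, between Seq2 and Seq3.

7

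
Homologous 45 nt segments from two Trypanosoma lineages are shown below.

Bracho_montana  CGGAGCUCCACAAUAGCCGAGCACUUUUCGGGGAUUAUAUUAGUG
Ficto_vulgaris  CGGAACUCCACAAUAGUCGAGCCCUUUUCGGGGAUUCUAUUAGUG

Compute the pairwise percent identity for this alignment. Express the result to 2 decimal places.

Mismatches occur at site 5 (G/A), site 17 (C/U), site 23 (A/C), site 37 (A/C).
41 of the 45 sites match, so the percent identity is 41/45 × 100 = 91.11%.

91.11%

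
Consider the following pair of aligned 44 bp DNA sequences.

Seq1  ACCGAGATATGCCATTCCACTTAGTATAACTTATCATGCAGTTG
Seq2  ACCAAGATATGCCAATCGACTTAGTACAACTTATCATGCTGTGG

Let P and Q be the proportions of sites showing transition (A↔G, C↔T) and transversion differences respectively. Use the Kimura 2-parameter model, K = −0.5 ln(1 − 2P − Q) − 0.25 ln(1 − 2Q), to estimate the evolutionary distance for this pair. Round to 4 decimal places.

0.1505

Mismatches occur at site 4 (G/A, transition), site 15 (T/A, transversion), site 18 (C/G, transversion), site 27 (T/C, transition), site 40 (A/T, transversion), site 43 (T/G, transversion).
Of the 6 differences, 2 transitions and 4 transversions over 44 sites: P = 2/44 = 0.045455, Q = 4/44 = 0.090909.
d = −0.5·ln(0.818181) − 0.25·ln(0.818182) = −0.5·(-0.200672) − 0.25·(-0.200670) = 0.1505.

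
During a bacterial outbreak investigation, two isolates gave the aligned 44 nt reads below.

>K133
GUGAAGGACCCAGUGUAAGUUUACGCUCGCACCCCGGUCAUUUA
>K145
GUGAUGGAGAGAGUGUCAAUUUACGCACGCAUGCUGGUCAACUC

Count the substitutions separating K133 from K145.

13

Mismatches occur at site 5 (A↔U), site 9 (C↔G), site 10 (C↔A), site 11 (C↔G), site 17 (A↔C), site 19 (G↔A), site 27 (U↔A), site 32 (C↔U), site 33 (C↔G), site 35 (C↔U), site 41 (U↔A), site 42 (U↔C), site 44 (A↔C).
That gives 13 mismatches out of 44 aligned sites, so the Hamming distance is 13.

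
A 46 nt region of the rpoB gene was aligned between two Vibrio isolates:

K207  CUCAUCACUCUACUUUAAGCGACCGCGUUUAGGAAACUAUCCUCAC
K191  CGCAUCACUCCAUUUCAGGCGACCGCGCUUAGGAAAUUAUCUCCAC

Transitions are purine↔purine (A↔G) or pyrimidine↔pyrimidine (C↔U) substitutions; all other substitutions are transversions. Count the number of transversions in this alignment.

1

The sequences differ at positions 2 (U/G, transversion), 11 (U/C, transition), 13 (C/U, transition), 16 (U/C, transition), 18 (A/G, transition), 28 (U/C, transition), 37 (C/U, transition), 42 (C/U, transition), 43 (U/C, transition).
Of the 9 differences, 8 transitions and 1 transversion, so the answer is 1.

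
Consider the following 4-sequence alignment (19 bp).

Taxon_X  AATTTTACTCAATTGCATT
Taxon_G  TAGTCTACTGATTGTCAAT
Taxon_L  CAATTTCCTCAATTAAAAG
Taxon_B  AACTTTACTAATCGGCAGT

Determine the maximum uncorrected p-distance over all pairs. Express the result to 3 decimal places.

Pairwise Hamming distances:
  Taxon_X vs Taxon_G: 8
  Taxon_X vs Taxon_L: 7
  Taxon_X vs Taxon_B: 6
  Taxon_G vs Taxon_L: 10
  Taxon_G vs Taxon_B: 7
  Taxon_L vs Taxon_B: 11
The largest is 11 mismatches, between Taxon_L and Taxon_B; p = 11/19 = 0.579.

0.579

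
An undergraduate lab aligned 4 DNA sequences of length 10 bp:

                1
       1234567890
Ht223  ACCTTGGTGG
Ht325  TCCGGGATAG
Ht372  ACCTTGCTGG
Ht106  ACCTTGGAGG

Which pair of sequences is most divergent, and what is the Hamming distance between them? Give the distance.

6

Pairwise Hamming distances:
  Ht223 vs Ht325: 5
  Ht223 vs Ht372: 1
  Ht223 vs Ht106: 1
  Ht325 vs Ht372: 5
  Ht325 vs Ht106: 6
  Ht372 vs Ht106: 2
The largest is 6, between Ht325 and Ht106.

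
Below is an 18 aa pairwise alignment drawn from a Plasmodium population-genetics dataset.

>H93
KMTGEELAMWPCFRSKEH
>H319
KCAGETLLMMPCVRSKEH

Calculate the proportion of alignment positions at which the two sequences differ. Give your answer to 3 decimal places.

0.333

The sequences differ at positions 2 (M/C), 3 (T/A), 6 (E/T), 8 (A/L), 10 (W/M), 13 (F/V).
There are 6 differences over 18 sites, so p = 6/18 = 0.333.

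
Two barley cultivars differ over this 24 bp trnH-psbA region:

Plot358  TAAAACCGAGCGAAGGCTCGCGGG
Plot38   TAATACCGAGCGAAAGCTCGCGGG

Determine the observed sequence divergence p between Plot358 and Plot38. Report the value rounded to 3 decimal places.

0.083

The sequences differ at positions 4 (A/T), 15 (G/A).
There are 2 differences over 24 sites, so p = 2/24 = 0.083.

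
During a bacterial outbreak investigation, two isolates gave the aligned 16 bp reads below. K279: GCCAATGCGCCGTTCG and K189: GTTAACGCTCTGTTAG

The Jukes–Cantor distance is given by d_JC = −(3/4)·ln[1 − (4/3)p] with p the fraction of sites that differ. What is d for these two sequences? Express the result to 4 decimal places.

Mismatches occur at site 2 (C→T), site 3 (C→T), site 6 (T→C), site 9 (G→T), site 11 (C→T), site 15 (C→A).
p = 6/16 = 0.375000.
d = −0.75 · ln(1 − (4/3)·0.375000) = −0.75 · ln(0.500000) = −0.75 · (-0.693147) = 0.5199.

0.5199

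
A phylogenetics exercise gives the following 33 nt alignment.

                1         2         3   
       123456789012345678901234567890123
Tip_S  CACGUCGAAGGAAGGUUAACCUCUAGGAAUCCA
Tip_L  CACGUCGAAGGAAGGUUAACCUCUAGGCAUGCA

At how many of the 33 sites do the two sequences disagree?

2

The sequences differ at positions 28 (A/C), 31 (C/G).
That gives 2 mismatches out of 33 aligned sites, so the Hamming distance is 2.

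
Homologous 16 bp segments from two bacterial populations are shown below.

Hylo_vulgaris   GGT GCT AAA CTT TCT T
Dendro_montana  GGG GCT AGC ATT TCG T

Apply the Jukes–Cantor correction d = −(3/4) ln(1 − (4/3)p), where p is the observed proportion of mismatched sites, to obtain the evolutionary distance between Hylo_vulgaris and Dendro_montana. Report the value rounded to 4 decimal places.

0.4042

Mismatches occur at site 3 (T→G), site 8 (A→G), site 9 (A→C), site 10 (C→A), site 15 (T→G).
p = 5/16 = 0.312500.
d = −0.75 · ln(1 − (4/3)·0.312500) = −0.75 · ln(0.583333) = −0.75 · (-0.538997) = 0.4042.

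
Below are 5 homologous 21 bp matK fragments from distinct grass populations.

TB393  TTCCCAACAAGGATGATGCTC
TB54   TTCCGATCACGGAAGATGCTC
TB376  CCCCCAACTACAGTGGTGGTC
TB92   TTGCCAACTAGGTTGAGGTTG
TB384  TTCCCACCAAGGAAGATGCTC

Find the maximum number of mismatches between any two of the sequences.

Pairwise Hamming distances:
  TB393 vs TB54: 4
  TB393 vs TB376: 8
  TB393 vs TB92: 6
  TB393 vs TB384: 2
  TB54 vs TB376: 12
  TB54 vs TB92: 10
  TB54 vs TB384: 3
  TB376 vs TB92: 10
  TB376 vs TB384: 10
  TB92 vs TB384: 8
The largest is 12, between TB54 and TB376.

12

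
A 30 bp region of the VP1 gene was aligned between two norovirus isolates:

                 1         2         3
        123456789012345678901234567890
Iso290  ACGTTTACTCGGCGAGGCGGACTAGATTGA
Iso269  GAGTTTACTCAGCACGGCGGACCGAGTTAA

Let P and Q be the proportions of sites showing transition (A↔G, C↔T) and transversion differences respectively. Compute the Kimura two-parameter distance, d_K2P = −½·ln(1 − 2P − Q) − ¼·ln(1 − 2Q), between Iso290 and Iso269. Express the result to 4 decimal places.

The sequences differ at positions 1 (A/G, transition), 2 (C/A, transversion), 11 (G/A, transition), 14 (G/A, transition), 15 (A/C, transversion), 23 (T/C, transition), 24 (A/G, transition), 25 (G/A, transition), 26 (A/G, transition), 29 (G/A, transition).
Of the 10 differences, 8 transitions and 2 transversions over 30 sites: P = 8/30 = 0.266667, Q = 2/30 = 0.066667.
d = −0.5·ln(0.399999) − 0.25·ln(0.866666) = −0.5·(-0.916293) − 0.25·(-0.143102) = 0.4939.

0.4939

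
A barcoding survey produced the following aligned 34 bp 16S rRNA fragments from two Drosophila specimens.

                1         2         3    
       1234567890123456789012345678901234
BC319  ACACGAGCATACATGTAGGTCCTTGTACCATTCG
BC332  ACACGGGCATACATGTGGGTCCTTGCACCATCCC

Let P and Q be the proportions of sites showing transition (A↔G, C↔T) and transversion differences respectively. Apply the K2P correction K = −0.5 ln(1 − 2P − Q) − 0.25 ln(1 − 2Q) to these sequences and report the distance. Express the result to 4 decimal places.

Differing sites — 6:A/G (Ti); 17:A/G (Ti); 26:T/C (Ti); 32:T/C (Ti); 34:G/C (Tv).
Of the 5 differences, 4 transitions and 1 transversion over 34 sites: P = 4/34 = 0.117647, Q = 1/34 = 0.029412.
d = −0.5·ln(0.735294) − 0.25·ln(0.941176) = −0.5·(-0.307485) − 0.25·(-0.060625) = 0.1689.

0.1689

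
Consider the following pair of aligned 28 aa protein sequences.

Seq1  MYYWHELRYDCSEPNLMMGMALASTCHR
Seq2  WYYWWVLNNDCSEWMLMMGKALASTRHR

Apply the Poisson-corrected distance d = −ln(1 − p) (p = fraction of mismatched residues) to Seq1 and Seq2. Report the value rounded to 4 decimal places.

0.3878

The sequences differ at positions 1 (M/W), 5 (H/W), 6 (E/V), 8 (R/N), 9 (Y/N), 14 (P/W), 15 (N/M), 20 (M/K), 26 (C/R).
p = 9/28 = 0.321429.
d = −ln(1 − 0.321429) = −ln(0.678571) = 0.3878.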